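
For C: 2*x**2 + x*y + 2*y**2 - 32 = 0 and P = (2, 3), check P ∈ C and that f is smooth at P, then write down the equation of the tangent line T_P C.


Tangent line at P: 11*x + 14*y - 64 = 0.

Step 1: f(2, 3) = 0, so P lies on C.
Step 2: partial derivatives
  f_x(x, y) = 4*x + y, f_y(x, y) = x + 4*y.
  f_x(P) = 11, f_y(P) = 14 (gradient nonzero, so P is smooth).
Step 3: tangent line at P: 11·(x − 2) + 14·(y − 3) = 0.
Expanding: 11*x + 14*y - 64 = 0.


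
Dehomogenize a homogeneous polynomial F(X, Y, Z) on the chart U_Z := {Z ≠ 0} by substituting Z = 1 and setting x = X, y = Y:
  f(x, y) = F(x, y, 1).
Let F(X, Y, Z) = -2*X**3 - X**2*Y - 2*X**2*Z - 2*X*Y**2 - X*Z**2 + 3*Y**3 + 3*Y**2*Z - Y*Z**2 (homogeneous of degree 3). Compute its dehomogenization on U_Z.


f(x, y) = -2*x**3 - x**2*y - 2*x**2 - 2*x*y**2 - x + 3*y**3 + 3*y**2 - y

On U_Z we set Z = 1. Each monomial c·X^i·Y^j·Z^k in F becomes c·x^i·y^j·1^k = c·x^i·y^j.
Substituting Z = 1: F(X, Y, 1) = -2*x**3 - x**2*y - 2*x**2 - 2*x*y**2 - x + 3*y**3 + 3*y**2 - y.
Note: deg(f) ≤ deg(F) = 3; strict inequality happens when F is divisible by Z (lost terms).


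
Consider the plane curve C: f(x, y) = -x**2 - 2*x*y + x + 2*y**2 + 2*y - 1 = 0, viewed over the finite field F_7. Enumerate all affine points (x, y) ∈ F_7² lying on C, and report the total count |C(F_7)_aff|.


Affine F_7-points: {(1, 2), (1, 5), (2, 4), (3, 0), (3, 2), (4, 5), (5, 0), (5, 4)}; count = 8.

For each of the 49 pairs (x, y) ∈ F_7², evaluate f(x, y) mod 7. Record the zeros.
  x = 0: [0↦6, 1↦3, 2↦4, 3↦2, 4↦4, 5↦3, 6↦6]  zeros at y ∈ ∅
  x = 1: [0↦6, 1↦1, 2↦0, 3↦3, 4↦3, 5↦0, 6↦1]  zeros at y ∈ {2, 5}
  x = 2: [0↦4, 1↦4, 2↦1, 3↦2, 4↦0, 5↦2, 6↦1]  zeros at y ∈ {4}
  x = 3: [0↦0, 1↦5, 2↦0, 3↦6, 4↦2, 5↦2, 6↦6]  zeros at y ∈ {0, 2}
  x = 4: [0↦1, 1↦4, 2↦4, 3↦1, 4↦2, 5↦0, 6↦2]  zeros at y ∈ {5}
  x = 5: [0↦0, 1↦1, 2↦6, 3↦1, 4↦0, 5↦3, 6↦3]  zeros at y ∈ {0, 4}
  x = 6: [0↦4, 1↦3, 2↦6, 3↦6, 4↦3, 5↦4, 6↦2]  zeros at y ∈ ∅
Collecting zeros: affine points = {(1, 2), (1, 5), (2, 4), (3, 0), (3, 2), (4, 5), (5, 0), (5, 4)}.
Total count |C(F_7)_aff| = 8.


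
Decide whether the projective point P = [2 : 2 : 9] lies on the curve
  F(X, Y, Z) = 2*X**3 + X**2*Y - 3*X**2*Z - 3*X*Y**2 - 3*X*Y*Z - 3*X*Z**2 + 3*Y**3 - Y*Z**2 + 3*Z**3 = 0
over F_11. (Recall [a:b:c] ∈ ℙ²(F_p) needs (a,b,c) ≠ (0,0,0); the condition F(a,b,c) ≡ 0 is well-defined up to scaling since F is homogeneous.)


F(2,2,9) ≡ 5 (mod 11); P is NOT on the curve.

Evaluate F(2, 2, 9) term-by-term (mod 11).
  2*X**3 ↦ 2·8·1·1 = 16
  X**2*Y ↦ 1·4·2·1 = 8
  -3*X**2*Z ↦ -3·4·1·9 = -108
  -3*X*Y**2 ↦ -3·2·4·1 = -24
  -3*X*Y*Z ↦ -3·2·2·9 = -108
  -3*X*Z**2 ↦ -3·2·1·81 = -486
  3*Y**3 ↦ 3·1·8·1 = 24
  -Y*Z**2 ↦ -1·1·2·81 = -162
  3*Z**3 ↦ 3·1·1·729 = 2187
Sum: F(2, 2, 9) = (16) + (8) + (-108) + (-24) + (-108) + (-486) + (24) + (-162) + (2187) = 1347.
Reducing mod 11: 1347 ≡ 5 (mod 11).
Since F(a, b, c) ≡ 5 ≠ 0 (mod 11), P does NOT lie on the curve.


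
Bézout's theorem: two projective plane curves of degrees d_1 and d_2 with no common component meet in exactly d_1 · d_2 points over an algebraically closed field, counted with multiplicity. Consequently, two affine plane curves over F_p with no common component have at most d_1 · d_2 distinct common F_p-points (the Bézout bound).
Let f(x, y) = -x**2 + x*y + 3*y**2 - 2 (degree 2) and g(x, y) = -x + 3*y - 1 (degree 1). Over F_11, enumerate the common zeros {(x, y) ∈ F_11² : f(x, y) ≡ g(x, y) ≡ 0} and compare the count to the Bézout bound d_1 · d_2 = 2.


Common zeros: {(7, 10)}; count = 1; Bézout bound = 2.

deg(f) = 2, deg(g) = 1, so Bézout bound = 2.
Scan x ∈ F_11. For each x, list the y ∈ F_11 with f(x, y) ≡ 0 and those with g(x, y) ≡ 0 (mod 11); the common zeros in that column are the intersection.
  x = 0: f ≡ 0 at y ∈ ∅; g ≡ 0 at y ∈ {4}; common: ∅.
  x = 1: f ≡ 0 at y ∈ {2, 5}; g ≡ 0 at y ∈ {8}; common: ∅.
  x = 2: f ≡ 0 at y ∈ ∅; g ≡ 0 at y ∈ {1}; common: ∅.
  x = 3: f ≡ 0 at y ∈ {0, 10}; g ≡ 0 at y ∈ {5}; common: ∅.
  x = 4: f ≡ 0 at y ∈ {1, 5}; g ≡ 0 at y ∈ {9}; common: ∅.
  x = 5: f ≡ 0 at y ∈ ∅; g ≡ 0 at y ∈ {2}; common: ∅.
  x = 6: f ≡ 0 at y ∈ ∅; g ≡ 0 at y ∈ {6}; common: ∅.
  x = 7: f ≡ 0 at y ∈ {6, 10}; g ≡ 0 at y ∈ {10}; common: {10}.
  x = 8: f ≡ 0 at y ∈ {0, 1}; g ≡ 0 at y ∈ {3}; common: ∅.
  x = 9: f ≡ 0 at y ∈ ∅; g ≡ 0 at y ∈ {7}; common: ∅.
  x = 10: f ≡ 0 at y ∈ {6, 9}; g ≡ 0 at y ∈ {0}; common: ∅.
Collecting: common zeros = {(7, 10)}, so the count is 1.
Comparison with the Bézout bound: 1 ≤ 2 = deg(f)·deg(g), as expected for curves with no common component (the affine F_11-count falls short of the bound because intersections may lie at infinity, over extension fields, or carry multiplicity).


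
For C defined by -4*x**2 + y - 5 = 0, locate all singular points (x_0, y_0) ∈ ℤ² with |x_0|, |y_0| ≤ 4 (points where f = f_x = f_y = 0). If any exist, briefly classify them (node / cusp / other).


No singular points in the scanned grid; C is smooth there.

Compute partial derivatives:
  f_x = -8*x.
  f_y = 1.
f_y = 1 is a nonzero constant, so f_y never vanishes: no point (x, y) can satisfy f = f_x = f_y = 0. In particular no (x, y) ∈ {−4, ..., 4}² is singular; the curve is smooth.


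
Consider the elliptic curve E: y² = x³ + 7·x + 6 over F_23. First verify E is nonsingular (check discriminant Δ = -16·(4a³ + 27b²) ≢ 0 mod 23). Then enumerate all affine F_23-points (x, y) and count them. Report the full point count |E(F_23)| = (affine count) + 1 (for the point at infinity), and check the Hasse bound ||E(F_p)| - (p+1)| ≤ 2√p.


Affine points = {(0, 11), (0, 12), (3, 10), (3, 13), (4, 11), (4, 12), (9, 4), (9, 19), (10, 8), (10, 15), (12, 1), (12, 22), (15, 6), (15, 17), (17, 1), (17, 22), (19, 11), (19, 12), (20, 2), (20, 21)}; affine count = 20; |E(F_23)| = 21.

Discriminant check: Δ ∝ 4a³ + 27b² = 4·7³ + 27·6² = 4·343 + 27·36 ≡ 21 (mod 23). Nonzero ⇒ E is nonsingular.
For each x ∈ F_23, compute rhs = x³ + 7·x + 6 mod 23, then count y ∈ F_23 with y² ≡ rhs.
  x = 0: rhs = 6, matching y values: 11, 12 (2 points).
  x = 1: rhs = 14, matching y values: none (0 points).
  x = 2: rhs = 5, matching y values: none (0 points).
  x = 3: rhs = 8, matching y values: 10, 13 (2 points).
  x = 4: rhs = 6, matching y values: 11, 12 (2 points).
  x = 5: rhs = 5, matching y values: none (0 points).
  x = 6: rhs = 11, matching y values: none (0 points).
  x = 7: rhs = 7, matching y values: none (0 points).
  x = 8: rhs = 22, matching y values: none (0 points).
  x = 9: rhs = 16, matching y values: 4, 19 (2 points).
  x = 10: rhs = 18, matching y values: 8, 15 (2 points).
  x = 11: rhs = 11, matching y values: none (0 points).
  x = 12: rhs = 1, matching y values: 1, 22 (2 points).
  x = 13: rhs = 17, matching y values: none (0 points).
  x = 14: rhs = 19, matching y values: none (0 points).
  x = 15: rhs = 13, matching y values: 6, 17 (2 points).
  x = 16: rhs = 5, matching y values: none (0 points).
  x = 17: rhs = 1, matching y values: 1, 22 (2 points).
  x = 18: rhs = 7, matching y values: none (0 points).
  x = 19: rhs = 6, matching y values: 11, 12 (2 points).
  x = 20: rhs = 4, matching y values: 2, 21 (2 points).
  x = 21: rhs = 7, matching y values: none (0 points).
  x = 22: rhs = 21, matching y values: none (0 points).
Total affine count: 20.
Full point count |E(F_23)| = 20 + 1 = 21.
Hasse bound: |21 − (23+1)| = |-3| = 3 ≤ 2√23 ≈ 9.5917 ✓.


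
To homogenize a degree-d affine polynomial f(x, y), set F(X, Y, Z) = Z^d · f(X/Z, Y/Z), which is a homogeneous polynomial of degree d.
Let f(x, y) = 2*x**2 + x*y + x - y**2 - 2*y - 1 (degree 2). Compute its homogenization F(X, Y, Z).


F(X, Y, Z) = 2*X**2 + X*Y + X*Z - Y**2 - 2*Y*Z - Z**2

deg(f) = 2.
Substitute x = X/Z, y = Y/Z into f, then multiply by Z^2.
  monomial 2·x^2·y^0 ↦ 2·X^2·Y^0·Z^0.
  monomial 1·x^1·y^1 ↦ 1·X^1·Y^1·Z^0.
  monomial 1·x^1·y^0 ↦ 1·X^1·Y^0·Z^1.
  monomial -1·x^0·y^2 ↦ -1·X^0·Y^2·Z^0.
  monomial -2·x^0·y^1 ↦ -2·X^0·Y^1·Z^1.
  monomial -1·x^0·y^0 ↦ -1·X^0·Y^0·Z^2.
Collecting: F(X, Y, Z) = 2*X**2 + X*Y + X*Z - Y**2 - 2*Y*Z - Z**2.


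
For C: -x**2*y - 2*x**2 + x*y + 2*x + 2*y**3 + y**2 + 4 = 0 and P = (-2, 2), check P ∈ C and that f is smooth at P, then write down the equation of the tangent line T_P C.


Tangent line at P: 20*x + 22*y - 4 = 0.

Step 1: f(-2, 2) = 0, so P lies on C.
Step 2: partial derivatives
  f_x(x, y) = -2*x*y - 4*x + y + 2, f_y(x, y) = -x**2 + x + 6*y**2 + 2*y.
  f_x(P) = 20, f_y(P) = 22 (gradient nonzero, so P is smooth).
Step 3: tangent line at P: 20·(x − -2) + 22·(y − 2) = 0.
Expanding: 20*x + 22*y - 4 = 0.


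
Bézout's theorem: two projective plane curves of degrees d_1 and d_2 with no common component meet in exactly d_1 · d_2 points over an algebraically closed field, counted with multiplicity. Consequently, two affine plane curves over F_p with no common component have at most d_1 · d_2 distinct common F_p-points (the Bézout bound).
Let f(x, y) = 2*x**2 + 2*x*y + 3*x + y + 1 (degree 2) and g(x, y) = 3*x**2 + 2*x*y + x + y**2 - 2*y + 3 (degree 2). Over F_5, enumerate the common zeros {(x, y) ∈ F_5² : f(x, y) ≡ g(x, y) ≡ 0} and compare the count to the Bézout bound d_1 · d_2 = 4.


Common zeros: {(2, 1), (2, 2), (4, 0)}; count = 3; Bézout bound = 4.

deg(f) = 2, deg(g) = 2, so Bézout bound = 4.
Scan x ∈ F_5. For each x, list the y ∈ F_5 with f(x, y) ≡ 0 and those with g(x, y) ≡ 0 (mod 5); the common zeros in that column are the intersection.
  x = 0: f ≡ 0 at y ∈ {4}; g ≡ 0 at y ∈ ∅; common: ∅.
  x = 1: f ≡ 0 at y ∈ {3}; g ≡ 0 at y ∈ ∅; common: ∅.
  x = 2: f ≡ 0 at y ∈ {0, 1, 2, 3, 4}; g ≡ 0 at y ∈ {1, 2}; common: {1, 2}.
  x = 3: f ≡ 0 at y ∈ {1}; g ≡ 0 at y ∈ {2, 4}; common: ∅.
  x = 4: f ≡ 0 at y ∈ {0}; g ≡ 0 at y ∈ {0, 4}; common: {0}.
Collecting: common zeros = {(2, 1), (2, 2), (4, 0)}, so the count is 3.
Comparison with the Bézout bound: 3 ≤ 4 = deg(f)·deg(g), as expected for curves with no common component (the affine F_5-count falls short of the bound because intersections may lie at infinity, over extension fields, or carry multiplicity).


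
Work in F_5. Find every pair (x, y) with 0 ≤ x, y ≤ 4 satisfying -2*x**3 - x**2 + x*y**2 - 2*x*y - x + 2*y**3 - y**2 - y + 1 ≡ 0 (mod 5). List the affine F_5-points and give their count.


Affine F_5-points: {(3, 0), (3, 2)}; count = 2.

For each of the 25 pairs (x, y) ∈ F_5², evaluate f(x, y) mod 5. Record the zeros.
  x = 0: [0↦1, 1↦1, 2↦1, 3↦3, 4↦4]  zeros at y ∈ ∅
  x = 1: [0↦2, 1↦1, 2↦2, 3↦2, 4↦3]  zeros at y ∈ ∅
  x = 2: [0↦4, 1↦2, 2↦4, 3↦2, 4↦3]  zeros at y ∈ ∅
  x = 3: [0↦0, 1↦2, 2↦0, 3↦1, 4↦2]  zeros at y ∈ {0, 2}
  x = 4: [0↦3, 1↦4, 2↦3, 3↦2, 4↦3]  zeros at y ∈ ∅
Collecting zeros: affine points = {(3, 0), (3, 2)}.
Total count |C(F_5)_aff| = 2.


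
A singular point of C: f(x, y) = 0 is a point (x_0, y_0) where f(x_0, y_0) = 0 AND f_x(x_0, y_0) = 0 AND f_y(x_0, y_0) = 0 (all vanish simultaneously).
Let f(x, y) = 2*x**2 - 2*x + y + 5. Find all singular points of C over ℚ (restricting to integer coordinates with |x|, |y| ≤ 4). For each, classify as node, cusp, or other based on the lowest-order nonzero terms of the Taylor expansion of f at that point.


No singular points in the scanned grid; C is smooth there.

Compute partial derivatives:
  f_x = 4*x - 2.
  f_y = 1.
f_y = 1 is a nonzero constant, so f_y never vanishes: no point (x, y) can satisfy f = f_x = f_y = 0. In particular no (x, y) ∈ {−4, ..., 4}² is singular; the curve is smooth.


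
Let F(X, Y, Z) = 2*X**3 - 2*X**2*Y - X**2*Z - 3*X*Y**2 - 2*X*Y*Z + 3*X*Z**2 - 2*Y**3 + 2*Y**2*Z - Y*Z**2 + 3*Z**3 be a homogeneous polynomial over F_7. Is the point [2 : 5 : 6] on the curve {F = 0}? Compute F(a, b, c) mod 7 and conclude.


F(2,5,6) ≡ 3 (mod 7); P is NOT on the curve.

Evaluate F(2, 5, 6) term-by-term (mod 7).
  2*X**3 ↦ 2·8·1·1 = 16
  -2*X**2*Y ↦ -2·4·5·1 = -40
  -X**2*Z ↦ -1·4·1·6 = -24
  -3*X*Y**2 ↦ -3·2·25·1 = -150
  -2*X*Y*Z ↦ -2·2·5·6 = -120
  3*X*Z**2 ↦ 3·2·1·36 = 216
  -2*Y**3 ↦ -2·1·125·1 = -250
  2*Y**2*Z ↦ 2·1·25·6 = 300
  -Y*Z**2 ↦ -1·1·5·36 = -180
  3*Z**3 ↦ 3·1·1·216 = 648
Sum: F(2, 5, 6) = (16) + (-40) + (-24) + (-150) + (-120) + (216) + (-250) + (300) + (-180) + (648) = 416.
Reducing mod 7: 416 ≡ 3 (mod 7).
Since F(a, b, c) ≡ 3 ≠ 0 (mod 7), P does NOT lie on the curve.


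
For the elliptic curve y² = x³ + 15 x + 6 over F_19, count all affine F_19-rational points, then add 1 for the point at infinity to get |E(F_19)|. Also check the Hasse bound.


Affine points = {(0, 5), (0, 14), (2, 5), (2, 14), (4, 4), (4, 15), (5, 4), (5, 15), (7, 6), (7, 13), (8, 7), (8, 12), (10, 4), (10, 15), (11, 1), (11, 18), (13, 2), (13, 17), (17, 5), (17, 14), (18, 3), (18, 16)}; affine count = 22; |E(F_19)| = 23.

Discriminant check: Δ ∝ 4a³ + 27b² = 4·15³ + 27·6² = 4·3375 + 27·36 ≡ 13 (mod 19). Nonzero ⇒ E is nonsingular.
For each x ∈ F_19, compute rhs = x³ + 15·x + 6 mod 19, then count y ∈ F_19 with y² ≡ rhs.
  x = 0: rhs = 6, matching y values: 5, 14 (2 points).
  x = 1: rhs = 3, matching y values: none (0 points).
  x = 2: rhs = 6, matching y values: 5, 14 (2 points).
  x = 3: rhs = 2, matching y values: none (0 points).
  x = 4: rhs = 16, matching y values: 4, 15 (2 points).
  x = 5: rhs = 16, matching y values: 4, 15 (2 points).
  x = 6: rhs = 8, matching y values: none (0 points).
  x = 7: rhs = 17, matching y values: 6, 13 (2 points).
  x = 8: rhs = 11, matching y values: 7, 12 (2 points).
  x = 9: rhs = 15, matching y values: none (0 points).
  x = 10: rhs = 16, matching y values: 4, 15 (2 points).
  x = 11: rhs = 1, matching y values: 1, 18 (2 points).
  x = 12: rhs = 14, matching y values: none (0 points).
  x = 13: rhs = 4, matching y values: 2, 17 (2 points).
  x = 14: rhs = 15, matching y values: none (0 points).
  x = 15: rhs = 15, matching y values: none (0 points).
  x = 16: rhs = 10, matching y values: none (0 points).
  x = 17: rhs = 6, matching y values: 5, 14 (2 points).
  x = 18: rhs = 9, matching y values: 3, 16 (2 points).
Total affine count: 22.
Full point count |E(F_19)| = 22 + 1 = 23.
Hasse bound: |23 − (19+1)| = |3| = 3 ≤ 2√19 ≈ 8.7178 ✓.


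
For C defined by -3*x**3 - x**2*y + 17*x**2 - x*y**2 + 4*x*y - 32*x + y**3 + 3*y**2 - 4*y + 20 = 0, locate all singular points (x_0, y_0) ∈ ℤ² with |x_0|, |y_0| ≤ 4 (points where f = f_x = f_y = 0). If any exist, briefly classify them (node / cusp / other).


Singular points: {(2, 0)}; classification: node.

Compute partial derivatives:
  f_x = -9*x**2 - 2*x*y + 34*x - y**2 + 4*y - 32.
  f_y = -x**2 - 2*x*y + 4*x + 3*y**2 + 6*y - 4.
Scan x_0 ∈ {−4, ..., 4}. For each x_0, f_y(x_0, y) is a polynomial in y; find its integer roots y ∈ {−4, ..., 4}, then test f_x and f at those candidates.
  x = -4: f_y(-4, y) = 3*y**2 + 14*y - 36; no integer root y with |y| ≤ 4.
  x = -3: f_y(-3, y) = 3*y**2 + 12*y - 25; no integer root y with |y| ≤ 4.
  x = -2: f_y(-2, y) = 3*y**2 + 10*y - 16; no integer root y with |y| ≤ 4.
  x = -1: f_y(-1, y) = 3*y**2 + 8*y - 9; no integer root y with |y| ≤ 4.
  x = 0: f_y(0, y) = 3*y**2 + 6*y - 4; no integer root y with |y| ≤ 4.
  x = 1: f_y(1, y) = 3*y**2 + 4*y - 1; no integer root y with |y| ≤ 4.
  x = 2: f_y(2, y) = 3*y**2 + 2*y; vanishes at y ∈ {0}. (2, 0): f_x = 0, f = 0 — SINGULAR.
  x = 3: f_y(3, y) = 3*y**2 - 1; no integer root y with |y| ≤ 4.
  x = 4: f_y(4, y) = 3*y**2 - 2*y - 4; no integer root y with |y| ≤ 4.
Only singular point on the grid: (2, 0).
Classify: substitute x = 2 + u, y = 0 + v and expand: f = -3*u**3 - u**2*v - u**2 - u*v**2 + v**3 + v**2.
No constant or linear terms (consistent with a singular point). Quadratic part: -u**2 + v**2. Cubic part: -3*u**3 - u**2*v - u*v**2 + v**3.
The quadratic part v**2 - u**2 = (v − u)(v + u) splits into two distinct linear factors, so there are two distinct tangent lines y − 0 = ±(x − 2) — this is a node (ordinary double point).
Classification: node.


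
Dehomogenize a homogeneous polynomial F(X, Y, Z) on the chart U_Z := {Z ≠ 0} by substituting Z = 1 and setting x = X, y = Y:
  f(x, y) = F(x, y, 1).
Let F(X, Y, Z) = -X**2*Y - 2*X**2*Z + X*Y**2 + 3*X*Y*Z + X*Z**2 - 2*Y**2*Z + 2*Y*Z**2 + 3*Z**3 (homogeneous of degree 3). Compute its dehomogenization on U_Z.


f(x, y) = -x**2*y - 2*x**2 + x*y**2 + 3*x*y + x - 2*y**2 + 2*y + 3

On U_Z we set Z = 1. Each monomial c·X^i·Y^j·Z^k in F becomes c·x^i·y^j·1^k = c·x^i·y^j.
Substituting Z = 1: F(X, Y, 1) = -x**2*y - 2*x**2 + x*y**2 + 3*x*y + x - 2*y**2 + 2*y + 3.
Note: deg(f) ≤ deg(F) = 3; strict inequality happens when F is divisible by Z (lost terms).


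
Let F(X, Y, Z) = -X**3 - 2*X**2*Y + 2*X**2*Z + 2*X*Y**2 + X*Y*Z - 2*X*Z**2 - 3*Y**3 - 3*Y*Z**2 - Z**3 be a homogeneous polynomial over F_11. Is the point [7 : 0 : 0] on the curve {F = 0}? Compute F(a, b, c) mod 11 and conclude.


F(7,0,0) ≡ 9 (mod 11); P is NOT on the curve.

Evaluate F(7, 0, 0) term-by-term (mod 11).
  -X**3 ↦ -1·343·1·1 = -343
  -2*X**2*Y ↦ -2·49·0·1 = 0
  2*X**2*Z ↦ 2·49·1·0 = 0
  2*X*Y**2 ↦ 2·7·0·1 = 0
  X*Y*Z ↦ 1·7·0·0 = 0
  -2*X*Z**2 ↦ -2·7·1·0 = 0
  -3*Y**3 ↦ -3·1·0·1 = 0
  -3*Y*Z**2 ↦ -3·1·0·0 = 0
  -Z**3 ↦ -1·1·1·0 = 0
Sum: F(7, 0, 0) = (-343) + (0) + (0) + (0) + (0) + (0) + (0) + (0) + (0) = -343.
Reducing mod 11: -343 ≡ 9 (mod 11).
Since F(a, b, c) ≡ 9 ≠ 0 (mod 11), P does NOT lie on the curve.


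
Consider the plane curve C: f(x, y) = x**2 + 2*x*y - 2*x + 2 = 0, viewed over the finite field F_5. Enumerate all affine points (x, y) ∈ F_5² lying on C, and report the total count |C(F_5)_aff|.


Affine F_5-points: {(1, 2), (2, 2), (3, 0), (4, 0)}; count = 4.

For each of the 25 pairs (x, y) ∈ F_5², evaluate f(x, y) mod 5. Record the zeros.
  x = 0: [0↦2, 1↦2, 2↦2, 3↦2, 4↦2]  zeros at y ∈ ∅
  x = 1: [0↦1, 1↦3, 2↦0, 3↦2, 4↦4]  zeros at y ∈ {2}
  x = 2: [0↦2, 1↦1, 2↦0, 3↦4, 4↦3]  zeros at y ∈ {2}
  x = 3: [0↦0, 1↦1, 2↦2, 3↦3, 4↦4]  zeros at y ∈ {0}
  x = 4: [0↦0, 1↦3, 2↦1, 3↦4, 4↦2]  zeros at y ∈ {0}
Collecting zeros: affine points = {(1, 2), (2, 2), (3, 0), (4, 0)}.
Total count |C(F_5)_aff| = 4.


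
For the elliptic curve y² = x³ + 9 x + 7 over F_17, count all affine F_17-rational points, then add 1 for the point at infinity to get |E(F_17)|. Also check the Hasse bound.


Affine points = {(1, 0), (2, 4), (2, 13), (8, 8), (8, 9), (9, 1), (9, 16), (10, 3), (10, 14), (11, 3), (11, 14), (13, 3), (13, 14), (14, 2), (14, 15), (15, 7), (15, 10)}; affine count = 17; |E(F_17)| = 18.

Discriminant check: Δ ∝ 4a³ + 27b² = 4·9³ + 27·7² = 4·729 + 27·49 ≡ 6 (mod 17). Nonzero ⇒ E is nonsingular.
For each x ∈ F_17, compute rhs = x³ + 9·x + 7 mod 17, then count y ∈ F_17 with y² ≡ rhs.
  x = 0: rhs = 7, matching y values: none (0 points).
  x = 1: rhs = 0, matching y values: 0 (1 points).
  x = 2: rhs = 16, matching y values: 4, 13 (2 points).
  x = 3: rhs = 10, matching y values: none (0 points).
  x = 4: rhs = 5, matching y values: none (0 points).
  x = 5: rhs = 7, matching y values: none (0 points).
  x = 6: rhs = 5, matching y values: none (0 points).
  x = 7: rhs = 5, matching y values: none (0 points).
  x = 8: rhs = 13, matching y values: 8, 9 (2 points).
  x = 9: rhs = 1, matching y values: 1, 16 (2 points).
  x = 10: rhs = 9, matching y values: 3, 14 (2 points).
  x = 11: rhs = 9, matching y values: 3, 14 (2 points).
  x = 12: rhs = 7, matching y values: none (0 points).
  x = 13: rhs = 9, matching y values: 3, 14 (2 points).
  x = 14: rhs = 4, matching y values: 2, 15 (2 points).
  x = 15: rhs = 15, matching y values: 7, 10 (2 points).
  x = 16: rhs = 14, matching y values: none (0 points).
Total affine count: 17.
Full point count |E(F_17)| = 17 + 1 = 18.
Hasse bound: |18 − (17+1)| = |0| = 0 ≤ 2√17 ≈ 8.2462 ✓.


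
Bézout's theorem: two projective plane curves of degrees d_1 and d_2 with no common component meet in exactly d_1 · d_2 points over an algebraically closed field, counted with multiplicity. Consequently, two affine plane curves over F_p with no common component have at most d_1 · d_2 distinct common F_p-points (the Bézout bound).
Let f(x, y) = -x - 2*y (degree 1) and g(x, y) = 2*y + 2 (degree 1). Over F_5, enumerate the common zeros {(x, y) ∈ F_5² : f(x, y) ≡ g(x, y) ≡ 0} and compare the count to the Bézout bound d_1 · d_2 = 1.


Common zeros: {(2, 4)}; count = 1; Bézout bound = 1.

deg(f) = 1, deg(g) = 1, so Bézout bound = 1.
Scan x ∈ F_5. For each x, list the y ∈ F_5 with f(x, y) ≡ 0 and those with g(x, y) ≡ 0 (mod 5); the common zeros in that column are the intersection.
  x = 0: f ≡ 0 at y ∈ {0}; g ≡ 0 at y ∈ {4}; common: ∅.
  x = 1: f ≡ 0 at y ∈ {2}; g ≡ 0 at y ∈ {4}; common: ∅.
  x = 2: f ≡ 0 at y ∈ {4}; g ≡ 0 at y ∈ {4}; common: {4}.
  x = 3: f ≡ 0 at y ∈ {1}; g ≡ 0 at y ∈ {4}; common: ∅.
  x = 4: f ≡ 0 at y ∈ {3}; g ≡ 0 at y ∈ {4}; common: ∅.
Collecting: common zeros = {(2, 4)}, so the count is 1.
Comparison with the Bézout bound: 1 ≤ 1 = deg(f)·deg(g), as expected for curves with no common component (the bound is attained).


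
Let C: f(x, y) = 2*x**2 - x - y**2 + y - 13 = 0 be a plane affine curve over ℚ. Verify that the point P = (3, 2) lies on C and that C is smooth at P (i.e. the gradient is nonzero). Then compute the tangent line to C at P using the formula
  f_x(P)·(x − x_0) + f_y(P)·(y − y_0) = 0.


Tangent line at P: 11*x - 3*y - 27 = 0.

Step 1: f(3, 2) = 0, so P lies on C.
Step 2: partial derivatives
  f_x(x, y) = 4*x - 1, f_y(x, y) = 1 - 2*y.
  f_x(P) = 11, f_y(P) = -3 (gradient nonzero, so P is smooth).
Step 3: tangent line at P: 11·(x − 3) + -3·(y − 2) = 0.
Expanding: 11*x - 3*y - 27 = 0.


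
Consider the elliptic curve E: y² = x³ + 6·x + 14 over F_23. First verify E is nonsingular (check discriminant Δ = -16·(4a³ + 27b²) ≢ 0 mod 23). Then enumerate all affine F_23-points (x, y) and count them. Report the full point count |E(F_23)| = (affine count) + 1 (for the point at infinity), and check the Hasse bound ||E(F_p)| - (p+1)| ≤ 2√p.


Affine points = {(3, 6), (3, 17), (5, 10), (5, 13), (6, 6), (6, 17), (7, 10), (7, 13), (10, 4), (10, 19), (11, 10), (11, 13), (13, 9), (13, 14), (14, 6), (14, 17), (15, 11), (15, 12), (19, 8), (19, 15)}; affine count = 20; |E(F_23)| = 21.

Discriminant check: Δ ∝ 4a³ + 27b² = 4·6³ + 27·14² = 4·216 + 27·196 ≡ 15 (mod 23). Nonzero ⇒ E is nonsingular.
For each x ∈ F_23, compute rhs = x³ + 6·x + 14 mod 23, then count y ∈ F_23 with y² ≡ rhs.
  x = 0: rhs = 14, matching y values: none (0 points).
  x = 1: rhs = 21, matching y values: none (0 points).
  x = 2: rhs = 11, matching y values: none (0 points).
  x = 3: rhs = 13, matching y values: 6, 17 (2 points).
  x = 4: rhs = 10, matching y values: none (0 points).
  x = 5: rhs = 8, matching y values: 10, 13 (2 points).
  x = 6: rhs = 13, matching y values: 6, 17 (2 points).
  x = 7: rhs = 8, matching y values: 10, 13 (2 points).
  x = 8: rhs = 22, matching y values: none (0 points).
  x = 9: rhs = 15, matching y values: none (0 points).
  x = 10: rhs = 16, matching y values: 4, 19 (2 points).
  x = 11: rhs = 8, matching y values: 10, 13 (2 points).
  x = 12: rhs = 20, matching y values: none (0 points).
  x = 13: rhs = 12, matching y values: 9, 14 (2 points).
  x = 14: rhs = 13, matching y values: 6, 17 (2 points).
  x = 15: rhs = 6, matching y values: 11, 12 (2 points).
  x = 16: rhs = 20, matching y values: none (0 points).
  x = 17: rhs = 15, matching y values: none (0 points).
  x = 18: rhs = 20, matching y values: none (0 points).
  x = 19: rhs = 18, matching y values: 8, 15 (2 points).
  x = 20: rhs = 15, matching y values: none (0 points).
  x = 21: rhs = 17, matching y values: none (0 points).
  x = 22: rhs = 7, matching y values: none (0 points).
Total affine count: 20.
Full point count |E(F_23)| = 20 + 1 = 21.
Hasse bound: |21 − (23+1)| = |-3| = 3 ≤ 2√23 ≈ 9.5917 ✓.


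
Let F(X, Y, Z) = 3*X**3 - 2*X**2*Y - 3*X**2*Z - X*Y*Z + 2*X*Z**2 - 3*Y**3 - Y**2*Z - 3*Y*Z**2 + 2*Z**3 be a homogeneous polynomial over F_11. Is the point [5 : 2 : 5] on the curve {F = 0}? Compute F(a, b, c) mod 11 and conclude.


F(5,2,5) ≡ 2 (mod 11); P is NOT on the curve.

Evaluate F(5, 2, 5) term-by-term (mod 11).
  3*X**3 ↦ 3·125·1·1 = 375
  -2*X**2*Y ↦ -2·25·2·1 = -100
  -3*X**2*Z ↦ -3·25·1·5 = -375
  -X*Y*Z ↦ -1·5·2·5 = -50
  2*X*Z**2 ↦ 2·5·1·25 = 250
  -3*Y**3 ↦ -3·1·8·1 = -24
  -Y**2*Z ↦ -1·1·4·5 = -20
  -3*Y*Z**2 ↦ -3·1·2·25 = -150
  2*Z**3 ↦ 2·1·1·125 = 250
Sum: F(5, 2, 5) = (375) + (-100) + (-375) + (-50) + (250) + (-24) + (-20) + (-150) + (250) = 156.
Reducing mod 11: 156 ≡ 2 (mod 11).
Since F(a, b, c) ≡ 2 ≠ 0 (mod 11), P does NOT lie on the curve.


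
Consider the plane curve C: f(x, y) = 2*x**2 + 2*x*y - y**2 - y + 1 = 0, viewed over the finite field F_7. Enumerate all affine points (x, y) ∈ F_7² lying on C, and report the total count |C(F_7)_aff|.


Affine F_7-points: {(6, 2)}; count = 1.

For each of the 49 pairs (x, y) ∈ F_7², evaluate f(x, y) mod 7. Record the zeros.
  x = 0: [0↦1, 1↦6, 2↦2, 3↦3, 4↦2, 5↦6, 6↦1]  zeros at y ∈ ∅
  x = 1: [0↦3, 1↦3, 2↦1, 3↦4, 4↦5, 5↦4, 6↦1]  zeros at y ∈ ∅
  x = 2: [0↦2, 1↦4, 2↦4, 3↦2, 4↦5, 5↦6, 6↦5]  zeros at y ∈ ∅
  x = 3: [0↦5, 1↦2, 2↦4, 3↦4, 4↦2, 5↦5, 6↦6]  zeros at y ∈ ∅
  x = 4: [0↦5, 1↦4, 2↦1, 3↦3, 4↦3, 5↦1, 6↦4]  zeros at y ∈ ∅
  x = 5: [0↦2, 1↦3, 2↦2, 3↦6, 4↦1, 5↦1, 6↦6]  zeros at y ∈ ∅
  x = 6: [0↦3, 1↦6, 2↦0, 3↦6, 4↦3, 5↦5, 6↦5]  zeros at y ∈ {2}
Collecting zeros: affine points = {(6, 2)}.
Total count |C(F_7)_aff| = 1.


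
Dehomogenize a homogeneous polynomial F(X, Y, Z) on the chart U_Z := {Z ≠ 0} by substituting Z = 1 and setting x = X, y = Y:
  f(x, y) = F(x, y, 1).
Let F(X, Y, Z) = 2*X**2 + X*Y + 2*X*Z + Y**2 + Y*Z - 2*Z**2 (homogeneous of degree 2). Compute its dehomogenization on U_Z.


f(x, y) = 2*x**2 + x*y + 2*x + y**2 + y - 2

On U_Z we set Z = 1. Each monomial c·X^i·Y^j·Z^k in F becomes c·x^i·y^j·1^k = c·x^i·y^j.
Substituting Z = 1: F(X, Y, 1) = 2*x**2 + x*y + 2*x + y**2 + y - 2.
Note: deg(f) ≤ deg(F) = 2; strict inequality happens when F is divisible by Z (lost terms).


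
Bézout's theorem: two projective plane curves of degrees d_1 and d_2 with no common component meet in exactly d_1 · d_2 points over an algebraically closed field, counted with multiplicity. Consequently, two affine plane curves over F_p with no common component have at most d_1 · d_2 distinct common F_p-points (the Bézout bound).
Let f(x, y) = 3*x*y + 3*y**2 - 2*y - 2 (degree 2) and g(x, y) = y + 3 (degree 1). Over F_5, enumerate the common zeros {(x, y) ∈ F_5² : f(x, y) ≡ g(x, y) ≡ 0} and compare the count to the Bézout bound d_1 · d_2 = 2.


Common zeros: {(4, 2)}; count = 1; Bézout bound = 2.

deg(f) = 2, deg(g) = 1, so Bézout bound = 2.
Scan x ∈ F_5. For each x, list the y ∈ F_5 with f(x, y) ≡ 0 and those with g(x, y) ≡ 0 (mod 5); the common zeros in that column are the intersection.
  x = 0: f ≡ 0 at y ∈ ∅; g ≡ 0 at y ∈ {2}; common: ∅.
  x = 1: f ≡ 0 at y ∈ {4}; g ≡ 0 at y ∈ {2}; common: ∅.
  x = 2: f ≡ 0 at y ∈ {1}; g ≡ 0 at y ∈ {2}; common: ∅.
  x = 3: f ≡ 0 at y ∈ ∅; g ≡ 0 at y ∈ {2}; common: ∅.
  x = 4: f ≡ 0 at y ∈ {2, 3}; g ≡ 0 at y ∈ {2}; common: {2}.
Collecting: common zeros = {(4, 2)}, so the count is 1.
Comparison with the Bézout bound: 1 ≤ 2 = deg(f)·deg(g), as expected for curves with no common component (the affine F_5-count falls short of the bound because intersections may lie at infinity, over extension fields, or carry multiplicity).


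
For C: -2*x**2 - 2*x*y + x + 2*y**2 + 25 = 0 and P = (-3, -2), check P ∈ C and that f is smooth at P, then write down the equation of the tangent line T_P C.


Tangent line at P: 17*x - 2*y + 47 = 0.

Step 1: f(-3, -2) = 0, so P lies on C.
Step 2: partial derivatives
  f_x(x, y) = -4*x - 2*y + 1, f_y(x, y) = -2*x + 4*y.
  f_x(P) = 17, f_y(P) = -2 (gradient nonzero, so P is smooth).
Step 3: tangent line at P: 17·(x − -3) + -2·(y − -2) = 0.
Expanding: 17*x - 2*y + 47 = 0.


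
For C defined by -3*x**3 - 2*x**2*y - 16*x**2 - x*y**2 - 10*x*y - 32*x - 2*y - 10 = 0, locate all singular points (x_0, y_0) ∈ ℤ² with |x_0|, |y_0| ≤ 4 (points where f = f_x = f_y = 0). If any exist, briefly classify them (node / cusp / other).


Singular points: {(-1, -3)}; classification: node.

Compute partial derivatives:
  f_x = -9*x**2 - 4*x*y - 32*x - y**2 - 10*y - 32.
  f_y = -2*x**2 - 2*x*y - 10*x - 2.
Scan x_0 ∈ {−4, ..., 4}. For each x_0, f_y(x_0, y) is a polynomial in y; find its integer roots y ∈ {−4, ..., 4}, then test f_x and f at those candidates.
  x = -4: f_y(-4, y) = 8*y + 6; no integer root y with |y| ≤ 4.
  x = -3: f_y(-3, y) = 6*y + 10; no integer root y with |y| ≤ 4.
  x = -2: f_y(-2, y) = 4*y + 10; no integer root y with |y| ≤ 4.
  x = -1: f_y(-1, y) = 2*y + 6; vanishes at y ∈ {-3}. (-1, -3): f_x = 0, f = 0 — SINGULAR.
  x = 0: f_y(0, y) = -2; no integer root y with |y| ≤ 4.
  x = 1: f_y(1, y) = -2*y - 14; no integer root y with |y| ≤ 4.
  x = 2: f_y(2, y) = -4*y - 30; no integer root y with |y| ≤ 4.
  x = 3: f_y(3, y) = -6*y - 50; no integer root y with |y| ≤ 4.
  x = 4: f_y(4, y) = -8*y - 74; no integer root y with |y| ≤ 4.
Only singular point on the grid: (-1, -3).
Classify: substitute x = -1 + u, y = -3 + v and expand: f = -3*u**3 - 2*u**2*v - u**2 - u*v**2 + v**2.
No constant or linear terms (consistent with a singular point). Quadratic part: -u**2 + v**2. Cubic part: -3*u**3 - 2*u**2*v - u*v**2.
The quadratic part v**2 - u**2 = (v − u)(v + u) splits into two distinct linear factors, so there are two distinct tangent lines y − -3 = ±(x − -1) — this is a node (ordinary double point).
Classification: node.


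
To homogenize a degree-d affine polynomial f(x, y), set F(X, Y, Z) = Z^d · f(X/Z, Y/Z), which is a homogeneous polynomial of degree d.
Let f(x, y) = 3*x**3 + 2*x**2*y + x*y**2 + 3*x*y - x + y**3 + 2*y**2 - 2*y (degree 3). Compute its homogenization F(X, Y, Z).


F(X, Y, Z) = 3*X**3 + 2*X**2*Y + X*Y**2 + 3*X*Y*Z - X*Z**2 + Y**3 + 2*Y**2*Z - 2*Y*Z**2

deg(f) = 3.
Substitute x = X/Z, y = Y/Z into f, then multiply by Z^3.
  monomial 3·x^3·y^0 ↦ 3·X^3·Y^0·Z^0.
  monomial 2·x^2·y^1 ↦ 2·X^2·Y^1·Z^0.
  monomial 1·x^1·y^2 ↦ 1·X^1·Y^2·Z^0.
  monomial 3·x^1·y^1 ↦ 3·X^1·Y^1·Z^1.
  monomial -1·x^1·y^0 ↦ -1·X^1·Y^0·Z^2.
  monomial 1·x^0·y^3 ↦ 1·X^0·Y^3·Z^0.
  monomial 2·x^0·y^2 ↦ 2·X^0·Y^2·Z^1.
  monomial -2·x^0·y^1 ↦ -2·X^0·Y^1·Z^2.
Collecting: F(X, Y, Z) = 3*X**3 + 2*X**2*Y + X*Y**2 + 3*X*Y*Z - X*Z**2 + Y**3 + 2*Y**2*Z - 2*Y*Z**2.


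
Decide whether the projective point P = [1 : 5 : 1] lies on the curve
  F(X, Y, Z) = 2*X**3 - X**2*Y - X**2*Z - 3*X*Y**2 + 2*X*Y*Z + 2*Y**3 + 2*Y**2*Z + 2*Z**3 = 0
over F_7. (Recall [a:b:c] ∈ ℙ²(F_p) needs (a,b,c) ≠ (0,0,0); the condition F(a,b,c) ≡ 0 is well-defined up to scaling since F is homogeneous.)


F(1,5,1) ≡ 2 (mod 7); P is NOT on the curve.

Evaluate F(1, 5, 1) term-by-term (mod 7).
  2*X**3 ↦ 2·1·1·1 = 2
  -X**2*Y ↦ -1·1·5·1 = -5
  -X**2*Z ↦ -1·1·1·1 = -1
  -3*X*Y**2 ↦ -3·1·25·1 = -75
  2*X*Y*Z ↦ 2·1·5·1 = 10
  2*Y**3 ↦ 2·1·125·1 = 250
  2*Y**2*Z ↦ 2·1·25·1 = 50
  2*Z**3 ↦ 2·1·1·1 = 2
Sum: F(1, 5, 1) = (2) + (-5) + (-1) + (-75) + (10) + (250) + (50) + (2) = 233.
Reducing mod 7: 233 ≡ 2 (mod 7).
Since F(a, b, c) ≡ 2 ≠ 0 (mod 7), P does NOT lie on the curve.


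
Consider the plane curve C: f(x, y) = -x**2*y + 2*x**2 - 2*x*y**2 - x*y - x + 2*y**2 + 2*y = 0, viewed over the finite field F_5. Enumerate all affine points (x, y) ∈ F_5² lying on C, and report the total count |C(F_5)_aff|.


Affine F_5-points: {(0, 0), (0, 4), (2, 1), (2, 2), (3, 0), (4, 3), (4, 4)}; count = 7.

For each of the 25 pairs (x, y) ∈ F_5², evaluate f(x, y) mod 5. Record the zeros.
  x = 0: [0↦0, 1↦4, 2↦2, 3↦4, 4↦0]  zeros at y ∈ {0, 4}
  x = 1: [0↦1, 1↦1, 2↦1, 3↦1, 4↦1]  zeros at y ∈ ∅
  x = 2: [0↦1, 1↦0, 2↦0, 3↦1, 4↦3]  zeros at y ∈ {1, 2}
  x = 3: [0↦0, 1↦1, 2↦4, 3↦4, 4↦1]  zeros at y ∈ {0}
  x = 4: [0↦3, 1↦4, 2↦3, 3↦0, 4↦0]  zeros at y ∈ {3, 4}
Collecting zeros: affine points = {(0, 0), (0, 4), (2, 1), (2, 2), (3, 0), (4, 3), (4, 4)}.
Total count |C(F_5)_aff| = 7.


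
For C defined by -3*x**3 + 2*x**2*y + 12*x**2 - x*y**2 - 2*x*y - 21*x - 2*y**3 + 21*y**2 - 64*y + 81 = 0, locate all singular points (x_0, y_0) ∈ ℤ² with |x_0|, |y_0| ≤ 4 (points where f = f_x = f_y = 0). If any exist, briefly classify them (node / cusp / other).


Singular points: {(2, 3)}; classification: cusp.

Compute partial derivatives:
  f_x = -9*x**2 + 4*x*y + 24*x - y**2 - 2*y - 21.
  f_y = 2*x**2 - 2*x*y - 2*x - 6*y**2 + 42*y - 64.
Scan x_0 ∈ {−4, ..., 4}. For each x_0, f_y(x_0, y) is a polynomial in y; find its integer roots y ∈ {−4, ..., 4}, then test f_x and f at those candidates.
  x = -4: f_y(-4, y) = -6*y**2 + 50*y - 24; no integer root y with |y| ≤ 4.
  x = -3: f_y(-3, y) = -6*y**2 + 48*y - 40; no integer root y with |y| ≤ 4.
  x = -2: f_y(-2, y) = -6*y**2 + 46*y - 52; no integer root y with |y| ≤ 4.
  x = -1: f_y(-1, y) = -6*y**2 + 44*y - 60; no integer root y with |y| ≤ 4.
  x = 0: f_y(0, y) = -6*y**2 + 42*y - 64; no integer root y with |y| ≤ 4.
  x = 1: f_y(1, y) = -6*y**2 + 40*y - 64; vanishes at y ∈ {4}. (1, 4): f_x = -14 ≠ 0.
  x = 2: f_y(2, y) = -6*y**2 + 38*y - 60; vanishes at y ∈ {3}. (2, 3): f_x = 0, f = 0 — SINGULAR.
  x = 3: f_y(3, y) = -6*y**2 + 36*y - 52; no integer root y with |y| ≤ 4.
  x = 4: f_y(4, y) = -6*y**2 + 34*y - 40; vanishes at y ∈ {4}. (4, 4): f_x = -29 ≠ 0.
Only singular point on the grid: (2, 3).
Classify: substitute x = 2 + u, y = 3 + v and expand: f = -3*u**3 + 2*u**2*v - u*v**2 - 2*v**3 + v**2.
No constant or linear terms (consistent with a singular point). Quadratic part: v**2. Cubic part: -3*u**3 + 2*u**2*v - u*v**2 - 2*v**3.
The quadratic part v**2 is a perfect square, so there is a single (double) tangent line v = 0, i.e. y = 3. Restricting the cubic part to that line (v = 0) leaves -3*u**3 ≠ 0, so f is not divisible by v and the branch is v² ≈ 3*u**3 to lowest order — this is a cusp.
Classification: cusp.


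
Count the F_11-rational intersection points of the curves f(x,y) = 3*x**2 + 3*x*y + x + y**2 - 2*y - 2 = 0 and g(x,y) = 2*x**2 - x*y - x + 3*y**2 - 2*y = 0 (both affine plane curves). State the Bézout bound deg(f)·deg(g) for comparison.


Common zeros: {(5, 10)}; count = 1; Bézout bound = 4.

deg(f) = 2, deg(g) = 2, so Bézout bound = 4.
Scan x ∈ F_11. For each x, list the y ∈ F_11 with f(x, y) ≡ 0 and those with g(x, y) ≡ 0 (mod 11); the common zeros in that column are the intersection.
  x = 0: f ≡ 0 at y ∈ {6, 7}; g ≡ 0 at y ∈ {0, 8}; common: ∅.
  x = 1: f ≡ 0 at y ∈ {4, 6}; g ≡ 0 at y ∈ ∅; common: ∅.
  x = 2: f ≡ 0 at y ∈ {3, 4}; g ≡ 0 at y ∈ ∅; common: ∅.
  x = 3: f ≡ 0 at y ∈ {5, 10}; g ≡ 0 at y ∈ ∅; common: ∅.
  x = 4: f ≡ 0 at y ∈ ∅; g ≡ 0 at y ∈ ∅; common: ∅.
  x = 5: f ≡ 0 at y ∈ {10}; g ≡ 0 at y ∈ {7, 10}; common: {10}.
  x = 6: f ≡ 0 at y ∈ ∅; g ≡ 0 at y ∈ {0, 10}; common: ∅.
  x = 7: f ≡ 0 at y ∈ ∅; g ≡ 0 at y ∈ {5, 9}; common: ∅.
  x = 8: f ≡ 0 at y ∈ {0}; g ≡ 0 at y ∈ ∅; common: ∅.
  x = 9: f ≡ 0 at y ∈ ∅; g ≡ 0 at y ∈ {2, 9}; common: ∅.
  x = 10: f ≡ 0 at y ∈ {0, 5}; g ≡ 0 at y ∈ {7, 8}; common: ∅.
Collecting: common zeros = {(5, 10)}, so the count is 1.
Comparison with the Bézout bound: 1 ≤ 4 = deg(f)·deg(g), as expected for curves with no common component (the affine F_11-count falls short of the bound because intersections may lie at infinity, over extension fields, or carry multiplicity).


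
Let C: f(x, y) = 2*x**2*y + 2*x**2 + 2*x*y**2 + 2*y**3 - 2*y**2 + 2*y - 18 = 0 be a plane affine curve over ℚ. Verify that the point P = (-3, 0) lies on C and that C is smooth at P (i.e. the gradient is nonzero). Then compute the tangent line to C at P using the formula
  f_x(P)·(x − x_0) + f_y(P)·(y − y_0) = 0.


Tangent line at P: -12*x + 20*y - 36 = 0.

Step 1: f(-3, 0) = 0, so P lies on C.
Step 2: partial derivatives
  f_x(x, y) = 4*x*y + 4*x + 2*y**2, f_y(x, y) = 2*x**2 + 4*x*y + 6*y**2 - 4*y + 2.
  f_x(P) = -12, f_y(P) = 20 (gradient nonzero, so P is smooth).
Step 3: tangent line at P: -12·(x − -3) + 20·(y − 0) = 0.
Expanding: -12*x + 20*y - 36 = 0.


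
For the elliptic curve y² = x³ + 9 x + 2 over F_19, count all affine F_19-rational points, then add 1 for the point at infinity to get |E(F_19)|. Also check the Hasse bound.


Affine points = {(2, 3), (2, 16), (4, 8), (4, 11), (5, 1), (5, 18), (6, 5), (6, 14), (7, 3), (7, 16), (8, 4), (8, 15), (10, 3), (10, 16), (11, 8), (11, 11), (13, 6), (13, 13), (15, 4), (15, 15), (16, 9), (16, 10), (18, 7), (18, 12)}; affine count = 24; |E(F_19)| = 25.

Discriminant check: Δ ∝ 4a³ + 27b² = 4·9³ + 27·2² = 4·729 + 27·4 ≡ 3 (mod 19). Nonzero ⇒ E is nonsingular.
For each x ∈ F_19, compute rhs = x³ + 9·x + 2 mod 19, then count y ∈ F_19 with y² ≡ rhs.
  x = 0: rhs = 2, matching y values: none (0 points).
  x = 1: rhs = 12, matching y values: none (0 points).
  x = 2: rhs = 9, matching y values: 3, 16 (2 points).
  x = 3: rhs = 18, matching y values: none (0 points).
  x = 4: rhs = 7, matching y values: 8, 11 (2 points).
  x = 5: rhs = 1, matching y values: 1, 18 (2 points).
  x = 6: rhs = 6, matching y values: 5, 14 (2 points).
  x = 7: rhs = 9, matching y values: 3, 16 (2 points).
  x = 8: rhs = 16, matching y values: 4, 15 (2 points).
  x = 9: rhs = 14, matching y values: none (0 points).
  x = 10: rhs = 9, matching y values: 3, 16 (2 points).
  x = 11: rhs = 7, matching y values: 8, 11 (2 points).
  x = 12: rhs = 14, matching y values: none (0 points).
  x = 13: rhs = 17, matching y values: 6, 13 (2 points).
  x = 14: rhs = 3, matching y values: none (0 points).
  x = 15: rhs = 16, matching y values: 4, 15 (2 points).
  x = 16: rhs = 5, matching y values: 9, 10 (2 points).
  x = 17: rhs = 14, matching y values: none (0 points).
  x = 18: rhs = 11, matching y values: 7, 12 (2 points).
Total affine count: 24.
Full point count |E(F_19)| = 24 + 1 = 25.
Hasse bound: |25 − (19+1)| = |5| = 5 ≤ 2√19 ≈ 8.7178 ✓.


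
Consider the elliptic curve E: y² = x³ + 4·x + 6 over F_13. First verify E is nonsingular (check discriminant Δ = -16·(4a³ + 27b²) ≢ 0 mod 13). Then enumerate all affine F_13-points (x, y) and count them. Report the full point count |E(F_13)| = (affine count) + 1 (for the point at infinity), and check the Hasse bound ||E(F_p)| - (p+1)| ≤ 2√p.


Affine points = {(2, 3), (2, 10), (6, 5), (6, 8), (7, 0), (8, 2), (8, 11), (9, 2), (9, 11), (11, 4), (11, 9), (12, 1), (12, 12)}; affine count = 13; |E(F_13)| = 14.

Discriminant check: Δ ∝ 4a³ + 27b² = 4·4³ + 27·6² = 4·64 + 27·36 ≡ 6 (mod 13). Nonzero ⇒ E is nonsingular.
For each x ∈ F_13, compute rhs = x³ + 4·x + 6 mod 13, then count y ∈ F_13 with y² ≡ rhs.
  x = 0: rhs = 6, matching y values: none (0 points).
  x = 1: rhs = 11, matching y values: none (0 points).
  x = 2: rhs = 9, matching y values: 3, 10 (2 points).
  x = 3: rhs = 6, matching y values: none (0 points).
  x = 4: rhs = 8, matching y values: none (0 points).
  x = 5: rhs = 8, matching y values: none (0 points).
  x = 6: rhs = 12, matching y values: 5, 8 (2 points).
  x = 7: rhs = 0, matching y values: 0 (1 points).
  x = 8: rhs = 4, matching y values: 2, 11 (2 points).
  x = 9: rhs = 4, matching y values: 2, 11 (2 points).
  x = 10: rhs = 6, matching y values: none (0 points).
  x = 11: rhs = 3, matching y values: 4, 9 (2 points).
  x = 12: rhs = 1, matching y values: 1, 12 (2 points).
Total affine count: 13.
Full point count |E(F_13)| = 13 + 1 = 14.
Hasse bound: |14 − (13+1)| = |0| = 0 ≤ 2√13 ≈ 7.2111 ✓.
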